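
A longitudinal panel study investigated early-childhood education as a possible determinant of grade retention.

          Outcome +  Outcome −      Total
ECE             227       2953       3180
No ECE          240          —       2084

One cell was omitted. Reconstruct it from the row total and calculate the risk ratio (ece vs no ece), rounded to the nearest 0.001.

0.620

The missing cell is in the unexposed row: 2084 − 240 = 1844.
So a = 227, b = 2953, c = 240, d = 1844.
RR = [a/(a+b)] / [c/(c+d)] = (227/3180) / (240/2084) = 0.07138/0.11516 = 0.61985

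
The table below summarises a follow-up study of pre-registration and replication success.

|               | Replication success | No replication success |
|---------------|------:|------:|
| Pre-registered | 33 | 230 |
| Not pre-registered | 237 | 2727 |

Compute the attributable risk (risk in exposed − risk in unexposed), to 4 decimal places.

Cells: a = 33, b = 230, c = 237, d = 2727.
Risk in exposed = 33/263 = 0.125475; risk in unexposed = 237/2964 = 0.079960.
Risk difference = 0.125475 − 0.079960 = 0.045516

0.0455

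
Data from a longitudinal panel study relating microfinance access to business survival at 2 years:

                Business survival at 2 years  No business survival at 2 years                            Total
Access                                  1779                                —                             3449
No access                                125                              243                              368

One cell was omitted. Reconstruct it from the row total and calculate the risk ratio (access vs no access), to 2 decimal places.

The missing cell is in the exposed row: 3449 − 1779 = 1670.
So a = 1779, b = 1670, c = 125, d = 243.
RR = [a/(a+b)] / [c/(c+d)] = (1779/3449) / (125/368) = 0.51580/0.33967 = 1.51852

1.52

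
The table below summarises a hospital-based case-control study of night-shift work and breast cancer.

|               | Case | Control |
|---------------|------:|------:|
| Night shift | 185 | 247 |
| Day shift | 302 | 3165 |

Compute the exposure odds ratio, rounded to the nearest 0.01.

Cells: a = 185, b = 247, c = 302, d = 3165.
OR = (a·d)/(b·c) = (185 × 3165) / (247 × 302) = 585525 / 74594 = 7.84949
The odds of breast cancer are about 7.85 times as high in the night shift group.

7.85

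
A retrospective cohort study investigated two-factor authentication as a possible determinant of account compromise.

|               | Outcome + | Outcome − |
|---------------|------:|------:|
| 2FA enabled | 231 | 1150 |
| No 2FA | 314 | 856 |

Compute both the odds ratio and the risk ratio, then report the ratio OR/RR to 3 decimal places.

Cells: a = 231, b = 1150, c = 314, d = 856.
OR = (231·856)/(1150·314) = 197736/361100 = 0.54759
Risk in exposed = 231/1381 = 0.16727; risk in unexposed = 314/1170 = 0.26838; RR = 0.62327
OR/RR = 0.54759 / 0.62327 = 0.87858
The outcome is not rare, so the OR lies further from 1 than the RR.

0.879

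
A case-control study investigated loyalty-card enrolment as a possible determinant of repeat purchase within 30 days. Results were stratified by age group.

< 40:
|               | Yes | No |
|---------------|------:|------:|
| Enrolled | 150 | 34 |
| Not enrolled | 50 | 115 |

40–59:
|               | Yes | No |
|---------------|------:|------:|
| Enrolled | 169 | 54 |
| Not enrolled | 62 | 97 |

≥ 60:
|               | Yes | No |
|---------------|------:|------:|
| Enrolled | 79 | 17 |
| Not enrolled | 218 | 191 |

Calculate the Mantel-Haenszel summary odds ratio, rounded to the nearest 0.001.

OR_MH = Σ(aᵢdᵢ/nᵢ) / Σ(bᵢcᵢ/nᵢ), where nᵢ is the stratum total.
Stratum 1 (< 40): n = 349; a·d/n = 150·115/349 = 49.4269; b·c/n = 34·50/349 = 4.8711
Stratum 2 (40–59): n = 382; a·d/n = 169·97/382 = 42.9136; b·c/n = 54·62/382 = 8.7644
Stratum 3 (≥ 60): n = 505; a·d/n = 79·191/505 = 29.8792; b·c/n = 17·218/505 = 7.3386
OR_MH = (49.4269 + 42.9136 + 29.8792) / (4.8711 + 8.7644 + 7.3386) = 122.2198 / 20.9741 = 5.82718

5.827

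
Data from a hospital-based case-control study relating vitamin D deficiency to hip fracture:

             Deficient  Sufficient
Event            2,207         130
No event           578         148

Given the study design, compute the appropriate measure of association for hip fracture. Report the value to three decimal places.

4.347

Reading the table with exposure as columns: a = 2207 (Deficient, case), b = 578 (Deficient, non-case), c = 130 (Sufficient, case), d = 148.
This is a hospital-based case-control study: participants were sampled on outcome status, so risks in the source population cannot be estimated directly — relative risk is not valid here. The odds ratio is the appropriate measure.
OR = (a·d)/(b·c) = (2207 × 148) / (578 × 130) = 326636 / 75140 = 4.34703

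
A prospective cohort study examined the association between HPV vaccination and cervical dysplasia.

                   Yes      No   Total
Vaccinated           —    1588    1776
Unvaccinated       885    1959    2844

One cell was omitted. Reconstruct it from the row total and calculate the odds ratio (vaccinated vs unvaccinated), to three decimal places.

The missing cell is in the exposed row: 1776 − 1588 = 188.
So a = 188, b = 1588, c = 885, d = 1959.
OR = (a·d)/(b·c) = (188 × 1959) / (1588 × 885) = 368292 / 1405380 = 0.26206

0.262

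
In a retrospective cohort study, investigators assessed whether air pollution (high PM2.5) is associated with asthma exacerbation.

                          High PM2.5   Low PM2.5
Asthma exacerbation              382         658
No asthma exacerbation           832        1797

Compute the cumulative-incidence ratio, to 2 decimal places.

1.17

Reading the table with exposure as columns: a = 382 (High PM2.5, case), b = 832 (High PM2.5, non-case), c = 658 (Low PM2.5, case), d = 1797.
Risk in exposed = 382/1214 = 0.31466; risk in unexposed = 658/2455 = 0.26802.
RR = 0.31466 / 0.26802 = 1.17401
The risk among the exposed is 1.17 times that among the unexposed.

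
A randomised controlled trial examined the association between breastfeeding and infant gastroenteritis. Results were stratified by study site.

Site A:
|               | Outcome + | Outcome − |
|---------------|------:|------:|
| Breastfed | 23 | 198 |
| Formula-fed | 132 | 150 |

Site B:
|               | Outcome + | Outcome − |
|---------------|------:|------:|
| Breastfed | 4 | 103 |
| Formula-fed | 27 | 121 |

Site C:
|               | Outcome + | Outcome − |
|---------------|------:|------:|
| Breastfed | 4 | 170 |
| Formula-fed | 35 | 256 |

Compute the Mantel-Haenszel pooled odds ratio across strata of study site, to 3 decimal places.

0.145

OR_MH = Σ(aᵢdᵢ/nᵢ) / Σ(bᵢcᵢ/nᵢ), where nᵢ is the stratum total.
Stratum 1 (Site A): n = 503; a·d/n = 23·150/503 = 6.8588; b·c/n = 198·132/503 = 51.9602
Stratum 2 (Site B): n = 255; a·d/n = 4·121/255 = 1.8980; b·c/n = 103·27/255 = 10.9059
Stratum 3 (Site C): n = 465; a·d/n = 4·256/465 = 2.2022; b·c/n = 170·35/465 = 12.7957
OR_MH = (6.8588 + 1.8980 + 2.2022) / (51.9602 + 10.9059 + 12.7957) = 10.9590 / 75.6618 = 0.14484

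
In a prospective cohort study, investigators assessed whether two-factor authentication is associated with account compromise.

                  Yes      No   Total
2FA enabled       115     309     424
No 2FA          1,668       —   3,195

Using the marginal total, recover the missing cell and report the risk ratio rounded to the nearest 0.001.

The missing cell is in the unexposed row: 3195 − 1668 = 1527.
So a = 115, b = 309, c = 1668, d = 1527.
RR = [a/(a+b)] / [c/(c+d)] = (115/424) / (1668/3195) = 0.27123/0.52207 = 0.51953

0.520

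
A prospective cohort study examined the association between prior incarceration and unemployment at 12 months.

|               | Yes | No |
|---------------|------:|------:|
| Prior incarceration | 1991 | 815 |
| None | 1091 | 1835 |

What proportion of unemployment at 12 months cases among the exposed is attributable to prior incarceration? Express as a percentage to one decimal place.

47.5

Cells: a = 1991, b = 815, c = 1091, d = 1835.
Risk in exposed = 1991/2806 = 0.70955; risk in unexposed = 1091/2926 = 0.37286.
RR = 0.70955/0.37286 = 1.90298
AR% = (RR − 1)/RR × 100 = (1.90298 − 1)/1.90298 × 100 = 47.4507%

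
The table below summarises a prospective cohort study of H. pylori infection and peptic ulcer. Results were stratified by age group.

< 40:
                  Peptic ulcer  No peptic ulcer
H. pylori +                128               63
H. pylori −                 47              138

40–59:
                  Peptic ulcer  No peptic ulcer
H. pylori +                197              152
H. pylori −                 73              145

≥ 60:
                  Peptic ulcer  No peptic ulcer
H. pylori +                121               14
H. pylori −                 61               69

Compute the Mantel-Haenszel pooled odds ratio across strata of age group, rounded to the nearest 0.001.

OR_MH = Σ(aᵢdᵢ/nᵢ) / Σ(bᵢcᵢ/nᵢ), where nᵢ is the stratum total.
Stratum 1 (< 40): n = 376; a·d/n = 128·138/376 = 46.9787; b·c/n = 63·47/376 = 7.8750
Stratum 2 (40–59): n = 567; a·d/n = 197·145/567 = 50.3792; b·c/n = 152·73/567 = 19.5697
Stratum 3 (≥ 60): n = 265; a·d/n = 121·69/265 = 31.5057; b·c/n = 14·61/265 = 3.2226
OR_MH = (46.9787 + 50.3792 + 31.5057) / (7.8750 + 19.5697 + 3.2226) = 128.8636 / 30.6673 = 4.20199

4.202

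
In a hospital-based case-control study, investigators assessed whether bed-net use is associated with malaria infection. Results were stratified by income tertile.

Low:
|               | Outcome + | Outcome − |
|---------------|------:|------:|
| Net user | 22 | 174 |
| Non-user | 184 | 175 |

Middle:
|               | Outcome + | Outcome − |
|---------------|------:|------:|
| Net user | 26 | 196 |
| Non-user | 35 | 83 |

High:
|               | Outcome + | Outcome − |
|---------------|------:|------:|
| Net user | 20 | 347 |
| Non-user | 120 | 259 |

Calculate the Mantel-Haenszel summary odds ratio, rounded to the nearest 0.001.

OR_MH = Σ(aᵢdᵢ/nᵢ) / Σ(bᵢcᵢ/nᵢ), where nᵢ is the stratum total.
Stratum 1 (Low): n = 555; a·d/n = 22·175/555 = 6.9369; b·c/n = 174·184/555 = 57.6865
Stratum 2 (Middle): n = 340; a·d/n = 26·83/340 = 6.3471; b·c/n = 196·35/340 = 20.1765
Stratum 3 (High): n = 746; a·d/n = 20·259/746 = 6.9437; b·c/n = 347·120/746 = 55.8177
OR_MH = (6.9369 + 6.3471 + 6.9437) / (57.6865 + 20.1765 + 55.8177) = 20.2277 / 133.6807 = 0.15131

0.151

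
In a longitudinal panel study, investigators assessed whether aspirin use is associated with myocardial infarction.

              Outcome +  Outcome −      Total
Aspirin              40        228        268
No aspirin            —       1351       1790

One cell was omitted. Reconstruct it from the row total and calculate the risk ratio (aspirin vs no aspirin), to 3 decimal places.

The missing cell is in the unexposed row: 1790 − 1351 = 439.
So a = 40, b = 228, c = 439, d = 1351.
RR = [a/(a+b)] / [c/(c+d)] = (40/268) / (439/1790) = 0.14925/0.24525 = 0.60857

0.609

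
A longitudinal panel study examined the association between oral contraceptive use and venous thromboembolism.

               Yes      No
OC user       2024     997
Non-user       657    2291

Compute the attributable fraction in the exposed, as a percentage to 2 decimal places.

66.74

Cells: a = 2024, b = 997, c = 657, d = 2291.
Risk in exposed = 2024/3021 = 0.66998; risk in unexposed = 657/2948 = 0.22286.
RR = 0.66998/0.22286 = 3.00623
AR% = (RR − 1)/RR × 100 = (3.00623 − 1)/3.00623 × 100 = 66.7357%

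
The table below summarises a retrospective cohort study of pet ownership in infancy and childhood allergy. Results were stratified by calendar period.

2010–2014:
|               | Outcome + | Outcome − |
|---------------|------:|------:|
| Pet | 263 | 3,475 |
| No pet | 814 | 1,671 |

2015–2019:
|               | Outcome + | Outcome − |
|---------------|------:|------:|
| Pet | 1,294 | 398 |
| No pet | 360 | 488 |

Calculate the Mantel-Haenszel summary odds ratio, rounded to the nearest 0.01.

0.62

OR_MH = Σ(aᵢdᵢ/nᵢ) / Σ(bᵢcᵢ/nᵢ), where nᵢ is the stratum total.
Stratum 1 (2010–2014): n = 6223; a·d/n = 263·1671/6223 = 70.6208; b·c/n = 3475·814/6223 = 454.5476
Stratum 2 (2015–2019): n = 2540; a·d/n = 1294·488/2540 = 248.6110; b·c/n = 398·360/2540 = 56.4094
OR_MH = (70.6208 + 248.6110) / (454.5476 + 56.4094) = 319.2318 / 510.9571 = 0.62477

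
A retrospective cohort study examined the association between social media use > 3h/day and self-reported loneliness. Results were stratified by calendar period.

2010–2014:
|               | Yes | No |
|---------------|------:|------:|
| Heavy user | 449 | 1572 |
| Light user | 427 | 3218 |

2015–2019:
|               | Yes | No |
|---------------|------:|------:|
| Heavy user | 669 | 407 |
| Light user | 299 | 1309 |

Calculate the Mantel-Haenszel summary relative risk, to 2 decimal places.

RR_MH = Σ(aᵢ·n₀ᵢ/nᵢ) / Σ(cᵢ·n₁ᵢ/nᵢ), with n₁ᵢ = aᵢ+bᵢ (exposed), n₀ᵢ = cᵢ+dᵢ (unexposed), nᵢ = n₁ᵢ+n₀ᵢ.
Stratum 1 (2010–2014): n₁ = 2021, n₀ = 3645, n = 5666; a·n₀/n = 449·3645/5666 = 288.8466; c·n₁/n = 427·2021/5666 = 152.3062
Stratum 2 (2015–2019): n₁ = 1076, n₀ = 1608, n = 2684; a·n₀/n = 669·1608/2684 = 400.8018; c·n₁/n = 299·1076/2684 = 119.8674
RR_MH = (288.8466 + 400.8018) / (152.3062 + 119.8674) = 689.6484 / 272.1736 = 2.53386

2.53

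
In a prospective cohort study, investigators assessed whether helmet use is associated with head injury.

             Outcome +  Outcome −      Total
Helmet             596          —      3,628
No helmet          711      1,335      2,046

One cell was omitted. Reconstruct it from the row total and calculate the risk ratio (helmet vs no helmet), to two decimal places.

The missing cell is in the exposed row: 3628 − 596 = 3032.
So a = 596, b = 3032, c = 711, d = 1335.
RR = [a/(a+b)] / [c/(c+d)] = (596/3628) / (711/2046) = 0.16428/0.34751 = 0.47273

0.47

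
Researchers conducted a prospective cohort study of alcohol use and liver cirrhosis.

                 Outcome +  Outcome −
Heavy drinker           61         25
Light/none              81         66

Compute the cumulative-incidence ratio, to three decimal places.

1.287

Cells: a = 61, b = 25, c = 81, d = 66.
Risk in exposed = 61/86 = 0.70930; risk in unexposed = 81/147 = 0.55102.
RR = 0.70930 / 0.55102 = 1.28725
The risk among the exposed is 1.29 times that among the unexposed.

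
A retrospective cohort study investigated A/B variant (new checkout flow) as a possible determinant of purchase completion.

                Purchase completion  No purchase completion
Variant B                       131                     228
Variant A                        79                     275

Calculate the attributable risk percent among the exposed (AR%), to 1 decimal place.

Cells: a = 131, b = 228, c = 79, d = 275.
Risk in exposed = 131/359 = 0.36490; risk in unexposed = 79/354 = 0.22316.
RR = 0.36490/0.22316 = 1.63513
AR% = (RR − 1)/RR × 100 = (1.63513 − 1)/1.63513 × 100 = 38.8429%

38.8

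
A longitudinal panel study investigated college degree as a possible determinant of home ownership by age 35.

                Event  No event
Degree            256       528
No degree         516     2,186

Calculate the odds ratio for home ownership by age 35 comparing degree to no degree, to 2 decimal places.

Cells: a = 256, b = 528, c = 516, d = 2186.
OR = (a·d)/(b·c) = (256 × 2186) / (528 × 516) = 559616 / 272448 = 2.05403
The odds of home ownership by age 35 are about 2.05 times as high in the degree group.

2.05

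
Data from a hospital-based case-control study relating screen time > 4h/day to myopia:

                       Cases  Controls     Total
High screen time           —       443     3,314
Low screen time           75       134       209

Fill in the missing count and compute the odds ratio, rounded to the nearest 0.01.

The missing cell is in the exposed row: 3314 − 443 = 2871.
So a = 2871, b = 443, c = 75, d = 134.
OR = (a·d)/(b·c) = (2871 × 134) / (443 × 75) = 384714 / 33225 = 11.57905

11.58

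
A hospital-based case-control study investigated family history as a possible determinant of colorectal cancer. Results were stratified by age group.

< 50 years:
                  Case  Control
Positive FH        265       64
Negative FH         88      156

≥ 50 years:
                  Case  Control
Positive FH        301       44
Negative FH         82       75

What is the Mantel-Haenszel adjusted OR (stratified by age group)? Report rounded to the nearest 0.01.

OR_MH = Σ(aᵢdᵢ/nᵢ) / Σ(bᵢcᵢ/nᵢ), where nᵢ is the stratum total.
Stratum 1 (< 50 years): n = 573; a·d/n = 265·156/573 = 72.1466; b·c/n = 64·88/573 = 9.8290
Stratum 2 (≥ 50 years): n = 502; a·d/n = 301·75/502 = 44.9701; b·c/n = 44·82/502 = 7.1873
OR_MH = (72.1466 + 44.9701) / (9.8290 + 7.1873) = 117.1167 / 17.0162 = 6.88265

6.88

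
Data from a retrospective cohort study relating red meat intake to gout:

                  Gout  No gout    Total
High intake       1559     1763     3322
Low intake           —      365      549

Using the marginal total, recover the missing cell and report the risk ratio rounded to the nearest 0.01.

The missing cell is in the unexposed row: 549 − 365 = 184.
So a = 1559, b = 1763, c = 184, d = 365.
RR = [a/(a+b)] / [c/(c+d)] = (1559/3322) / (184/549) = 0.46930/0.33515 = 1.40024

1.40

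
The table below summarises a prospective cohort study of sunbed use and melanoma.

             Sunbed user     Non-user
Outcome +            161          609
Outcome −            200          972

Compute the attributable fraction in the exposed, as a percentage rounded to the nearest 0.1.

Reading the table with exposure as columns: a = 161 (Sunbed user, case), b = 200 (Sunbed user, non-case), c = 609 (Non-user, case), d = 972.
Risk in exposed = 161/361 = 0.44598; risk in unexposed = 609/1581 = 0.38520.
RR = 0.44598/0.38520 = 1.15780
AR% = (RR − 1)/RR × 100 = (1.15780 − 1)/1.15780 × 100 = 13.6292%

13.6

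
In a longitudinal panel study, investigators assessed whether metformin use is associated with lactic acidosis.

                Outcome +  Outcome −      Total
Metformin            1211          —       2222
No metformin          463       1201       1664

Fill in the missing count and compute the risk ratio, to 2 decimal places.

The missing cell is in the exposed row: 2222 − 1211 = 1011.
So a = 1211, b = 1011, c = 463, d = 1201.
RR = [a/(a+b)] / [c/(c+d)] = (1211/2222) / (463/1664) = 0.54500/0.27825 = 1.95872

1.96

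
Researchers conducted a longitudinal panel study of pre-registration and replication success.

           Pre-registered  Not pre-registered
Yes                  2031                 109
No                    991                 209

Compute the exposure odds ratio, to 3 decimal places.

Reading the table with exposure as columns: a = 2031 (Pre-registered, case), b = 991 (Pre-registered, non-case), c = 109 (Not pre-registered, case), d = 209.
OR = (a·d)/(b·c) = (2031 × 209) / (991 × 109) = 424479 / 108019 = 3.92967
The odds of replication success are about 3.93 times as high in the pre-registered group.

3.930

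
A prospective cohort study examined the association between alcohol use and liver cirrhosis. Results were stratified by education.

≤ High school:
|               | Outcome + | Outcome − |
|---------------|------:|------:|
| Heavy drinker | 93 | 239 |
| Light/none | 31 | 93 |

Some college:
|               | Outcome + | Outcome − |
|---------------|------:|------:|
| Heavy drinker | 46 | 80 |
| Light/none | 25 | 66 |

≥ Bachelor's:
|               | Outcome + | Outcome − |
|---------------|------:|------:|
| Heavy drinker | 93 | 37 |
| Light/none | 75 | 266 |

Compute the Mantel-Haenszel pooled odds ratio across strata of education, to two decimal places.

2.73

OR_MH = Σ(aᵢdᵢ/nᵢ) / Σ(bᵢcᵢ/nᵢ), where nᵢ is the stratum total.
Stratum 1 (≤ High school): n = 456; a·d/n = 93·93/456 = 18.9671; b·c/n = 239·31/456 = 16.2478
Stratum 2 (Some college): n = 217; a·d/n = 46·66/217 = 13.9908; b·c/n = 80·25/217 = 9.2166
Stratum 3 (≥ Bachelor's): n = 471; a·d/n = 93·266/471 = 52.5223; b·c/n = 37·75/471 = 5.8917
OR_MH = (18.9671 + 13.9908 + 52.5223) / (16.2478 + 9.2166 + 5.8917) = 85.4802 / 31.3561 = 2.72611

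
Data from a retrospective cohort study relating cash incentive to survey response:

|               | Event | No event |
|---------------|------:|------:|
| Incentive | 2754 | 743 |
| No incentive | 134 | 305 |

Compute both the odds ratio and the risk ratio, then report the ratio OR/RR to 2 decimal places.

Cells: a = 2754, b = 743, c = 134, d = 305.
OR = (2754·305)/(743·134) = 839970/99562 = 8.43665
Risk in exposed = 2754/3497 = 0.78753; risk in unexposed = 134/439 = 0.30524; RR = 2.58005
OR/RR = 8.43665 / 2.58005 = 3.26996
The outcome is not rare, so the OR lies further from 1 than the RR.

3.27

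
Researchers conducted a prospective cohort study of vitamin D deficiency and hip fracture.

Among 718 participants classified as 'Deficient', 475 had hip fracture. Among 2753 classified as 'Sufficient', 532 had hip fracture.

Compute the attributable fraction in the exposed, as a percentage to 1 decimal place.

From the description: a = 475, b = 243, c = 532, d = 2221.
Risk in exposed = 475/718 = 0.66156; risk in unexposed = 532/2753 = 0.19324.
RR = 0.66156/0.19324 = 3.42345
AR% = (RR − 1)/RR × 100 = (3.42345 − 1)/3.42345 × 100 = 70.7897%

70.8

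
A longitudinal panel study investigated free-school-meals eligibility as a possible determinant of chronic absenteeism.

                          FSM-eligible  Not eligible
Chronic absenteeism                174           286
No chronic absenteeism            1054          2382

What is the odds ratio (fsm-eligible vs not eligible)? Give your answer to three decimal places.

Reading the table with exposure as columns: a = 174 (FSM-eligible, case), b = 1054 (FSM-eligible, non-case), c = 286 (Not eligible, case), d = 2382.
OR = (a·d)/(b·c) = (174 × 2382) / (1054 × 286) = 414468 / 301444 = 1.37494
The odds of chronic absenteeism are about 1.37 times as high in the fsm-eligible group.

1.375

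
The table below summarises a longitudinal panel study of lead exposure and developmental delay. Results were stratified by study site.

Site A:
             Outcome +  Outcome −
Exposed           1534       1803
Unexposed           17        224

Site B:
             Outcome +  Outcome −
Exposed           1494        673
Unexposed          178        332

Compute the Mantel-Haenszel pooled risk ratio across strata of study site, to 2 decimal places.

2.43

RR_MH = Σ(aᵢ·n₀ᵢ/nᵢ) / Σ(cᵢ·n₁ᵢ/nᵢ), with n₁ᵢ = aᵢ+bᵢ (exposed), n₀ᵢ = cᵢ+dᵢ (unexposed), nᵢ = n₁ᵢ+n₀ᵢ.
Stratum 1 (Site A): n₁ = 3337, n₀ = 241, n = 3578; a·n₀/n = 1534·241/3578 = 103.3242; c·n₁/n = 17·3337/3578 = 15.8549
Stratum 2 (Site B): n₁ = 2167, n₀ = 510, n = 2677; a·n₀/n = 1494·510/2677 = 284.6246; c·n₁/n = 178·2167/2677 = 144.0889
RR_MH = (103.3242 + 284.6246) / (15.8549 + 144.0889) = 387.9488 / 159.9439 = 2.42553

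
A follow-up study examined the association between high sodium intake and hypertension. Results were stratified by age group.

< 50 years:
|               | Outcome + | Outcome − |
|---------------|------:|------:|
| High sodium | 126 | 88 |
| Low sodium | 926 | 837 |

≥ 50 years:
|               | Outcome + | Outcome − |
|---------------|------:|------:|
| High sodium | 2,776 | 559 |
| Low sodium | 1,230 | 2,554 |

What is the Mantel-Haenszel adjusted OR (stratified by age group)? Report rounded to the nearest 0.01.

OR_MH = Σ(aᵢdᵢ/nᵢ) / Σ(bᵢcᵢ/nᵢ), where nᵢ is the stratum total.
Stratum 1 (< 50 years): n = 1977; a·d/n = 126·837/1977 = 53.3445; b·c/n = 88·926/1977 = 41.2180
Stratum 2 (≥ 50 years): n = 7119; a·d/n = 2776·2554/7119 = 995.9129; b·c/n = 559·1230/7119 = 96.5824
OR_MH = (53.3445 + 995.9129) / (41.2180 + 96.5824) = 1049.2574 / 137.8004 = 7.61433

7.61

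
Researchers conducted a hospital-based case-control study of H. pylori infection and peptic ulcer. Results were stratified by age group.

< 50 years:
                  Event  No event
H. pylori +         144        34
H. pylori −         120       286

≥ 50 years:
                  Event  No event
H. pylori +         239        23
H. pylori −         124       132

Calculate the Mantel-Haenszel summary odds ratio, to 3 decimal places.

10.521

OR_MH = Σ(aᵢdᵢ/nᵢ) / Σ(bᵢcᵢ/nᵢ), where nᵢ is the stratum total.
Stratum 1 (< 50 years): n = 584; a·d/n = 144·286/584 = 70.5205; b·c/n = 34·120/584 = 6.9863
Stratum 2 (≥ 50 years): n = 518; a·d/n = 239·132/518 = 60.9035; b·c/n = 23·124/518 = 5.5058
OR_MH = (70.5205 + 60.9035) / (6.9863 + 5.5058) = 131.4240 / 12.4921 = 10.52058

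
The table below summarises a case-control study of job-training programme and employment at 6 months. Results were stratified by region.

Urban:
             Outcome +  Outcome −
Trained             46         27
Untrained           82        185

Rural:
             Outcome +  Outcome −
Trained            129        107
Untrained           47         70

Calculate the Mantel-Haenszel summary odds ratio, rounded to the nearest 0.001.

OR_MH = Σ(aᵢdᵢ/nᵢ) / Σ(bᵢcᵢ/nᵢ), where nᵢ is the stratum total.
Stratum 1 (Urban): n = 340; a·d/n = 46·185/340 = 25.0294; b·c/n = 27·82/340 = 6.5118
Stratum 2 (Rural): n = 353; a·d/n = 129·70/353 = 25.5807; b·c/n = 107·47/353 = 14.2465
OR_MH = (25.0294 + 25.5807) / (6.5118 + 14.2465) = 50.6101 / 20.7582 = 2.43808

2.438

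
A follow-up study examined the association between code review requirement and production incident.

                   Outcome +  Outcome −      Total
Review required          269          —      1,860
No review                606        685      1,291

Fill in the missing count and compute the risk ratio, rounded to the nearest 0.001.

The missing cell is in the exposed row: 1860 − 269 = 1591.
So a = 269, b = 1591, c = 606, d = 685.
RR = [a/(a+b)] / [c/(c+d)] = (269/1860) / (606/1291) = 0.14462/0.46940 = 0.30810

0.308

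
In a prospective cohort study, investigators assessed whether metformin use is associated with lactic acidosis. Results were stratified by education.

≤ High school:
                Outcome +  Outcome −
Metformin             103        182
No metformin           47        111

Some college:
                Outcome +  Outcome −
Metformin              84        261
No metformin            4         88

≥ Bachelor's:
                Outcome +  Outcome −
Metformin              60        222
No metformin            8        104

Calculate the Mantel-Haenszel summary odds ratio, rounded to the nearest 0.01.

OR_MH = Σ(aᵢdᵢ/nᵢ) / Σ(bᵢcᵢ/nᵢ), where nᵢ is the stratum total.
Stratum 1 (≤ High school): n = 443; a·d/n = 103·111/443 = 25.8081; b·c/n = 182·47/443 = 19.3093
Stratum 2 (Some college): n = 437; a·d/n = 84·88/437 = 16.9153; b·c/n = 261·4/437 = 2.3890
Stratum 3 (≥ Bachelor's): n = 394; a·d/n = 60·104/394 = 15.8376; b·c/n = 222·8/394 = 4.5076
OR_MH = (25.8081 + 16.9153 + 15.8376) / (19.3093 + 2.3890 + 4.5076) = 58.5610 / 26.2059 = 2.23465

2.23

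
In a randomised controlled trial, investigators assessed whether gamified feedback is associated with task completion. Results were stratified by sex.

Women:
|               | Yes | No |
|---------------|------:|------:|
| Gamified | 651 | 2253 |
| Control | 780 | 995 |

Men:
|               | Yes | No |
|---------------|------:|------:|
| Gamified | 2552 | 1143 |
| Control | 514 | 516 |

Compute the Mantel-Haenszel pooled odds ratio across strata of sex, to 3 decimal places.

0.834

OR_MH = Σ(aᵢdᵢ/nᵢ) / Σ(bᵢcᵢ/nᵢ), where nᵢ is the stratum total.
Stratum 1 (Women): n = 4679; a·d/n = 651·995/4679 = 138.4366; b·c/n = 2253·780/4679 = 375.5803
Stratum 2 (Men): n = 4725; a·d/n = 2552·516/4725 = 278.6946; b·c/n = 1143·514/4725 = 124.3390
OR_MH = (138.4366 + 278.6946) / (375.5803 + 124.3390) = 417.1312 / 499.9193 = 0.83440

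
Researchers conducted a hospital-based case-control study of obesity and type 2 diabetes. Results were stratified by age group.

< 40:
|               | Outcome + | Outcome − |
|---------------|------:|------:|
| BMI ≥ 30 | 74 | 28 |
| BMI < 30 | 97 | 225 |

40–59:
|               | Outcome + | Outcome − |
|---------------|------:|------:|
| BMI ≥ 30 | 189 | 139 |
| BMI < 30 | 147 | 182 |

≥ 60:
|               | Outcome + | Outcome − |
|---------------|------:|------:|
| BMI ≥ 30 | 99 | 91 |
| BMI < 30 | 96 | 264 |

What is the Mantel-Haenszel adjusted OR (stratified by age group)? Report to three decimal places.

OR_MH = Σ(aᵢdᵢ/nᵢ) / Σ(bᵢcᵢ/nᵢ), where nᵢ is the stratum total.
Stratum 1 (< 40): n = 424; a·d/n = 74·225/424 = 39.2689; b·c/n = 28·97/424 = 6.4057
Stratum 2 (40–59): n = 657; a·d/n = 189·182/657 = 52.3562; b·c/n = 139·147/657 = 31.1005
Stratum 3 (≥ 60): n = 550; a·d/n = 99·264/550 = 47.5200; b·c/n = 91·96/550 = 15.8836
OR_MH = (39.2689 + 52.3562 + 47.5200) / (6.4057 + 31.1005 + 15.8836) = 139.1450 / 53.3898 = 2.60621

2.606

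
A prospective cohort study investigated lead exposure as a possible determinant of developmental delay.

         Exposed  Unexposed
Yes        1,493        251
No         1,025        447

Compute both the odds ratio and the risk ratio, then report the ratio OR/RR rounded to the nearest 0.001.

1.573

Reading the table with exposure as columns: a = 1493 (Exposed, case), b = 1025 (Exposed, non-case), c = 251 (Unexposed, case), d = 447.
OR = (1493·447)/(1025·251) = 667371/257275 = 2.59400
Risk in exposed = 1493/2518 = 0.59293; risk in unexposed = 251/698 = 0.35960; RR = 1.64887
OR/RR = 2.59400 / 1.64887 = 1.57320
The outcome is not rare, so the OR lies further from 1 than the RR.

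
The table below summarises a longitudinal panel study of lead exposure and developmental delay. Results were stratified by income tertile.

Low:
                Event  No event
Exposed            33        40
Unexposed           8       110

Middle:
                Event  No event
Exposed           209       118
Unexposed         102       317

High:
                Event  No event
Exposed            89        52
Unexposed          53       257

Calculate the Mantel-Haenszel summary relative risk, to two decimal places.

RR_MH = Σ(aᵢ·n₀ᵢ/nᵢ) / Σ(cᵢ·n₁ᵢ/nᵢ), with n₁ᵢ = aᵢ+bᵢ (exposed), n₀ᵢ = cᵢ+dᵢ (unexposed), nᵢ = n₁ᵢ+n₀ᵢ.
Stratum 1 (Low): n₁ = 73, n₀ = 118, n = 191; a·n₀/n = 33·118/191 = 20.3874; c·n₁/n = 8·73/191 = 3.0576
Stratum 2 (Middle): n₁ = 327, n₀ = 419, n = 746; a·n₀/n = 209·419/746 = 117.3874; c·n₁/n = 102·327/746 = 44.7105
Stratum 3 (High): n₁ = 141, n₀ = 310, n = 451; a·n₀/n = 89·310/451 = 61.1752; c·n₁/n = 53·141/451 = 16.5698
RR_MH = (20.3874 + 117.3874 + 61.1752) / (3.0576 + 44.7105 + 16.5698) = 198.9500 / 64.3379 = 3.09227

3.09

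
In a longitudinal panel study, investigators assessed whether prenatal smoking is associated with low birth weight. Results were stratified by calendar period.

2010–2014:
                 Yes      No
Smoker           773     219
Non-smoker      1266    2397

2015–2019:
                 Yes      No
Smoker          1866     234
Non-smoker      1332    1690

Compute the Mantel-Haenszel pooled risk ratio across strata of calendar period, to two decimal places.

RR_MH = Σ(aᵢ·n₀ᵢ/nᵢ) / Σ(cᵢ·n₁ᵢ/nᵢ), with n₁ᵢ = aᵢ+bᵢ (exposed), n₀ᵢ = cᵢ+dᵢ (unexposed), nᵢ = n₁ᵢ+n₀ᵢ.
Stratum 1 (2010–2014): n₁ = 992, n₀ = 3663, n = 4655; a·n₀/n = 773·3663/4655 = 608.2705; c·n₁/n = 1266·992/4655 = 269.7899
Stratum 2 (2015–2019): n₁ = 2100, n₀ = 3022, n = 5122; a·n₀/n = 1866·3022/5122 = 1100.9473; c·n₁/n = 1332·2100/5122 = 546.1148
RR_MH = (608.2705 + 1100.9473) / (269.7899 + 546.1148) = 1709.2177 / 815.9047 = 2.09487

2.09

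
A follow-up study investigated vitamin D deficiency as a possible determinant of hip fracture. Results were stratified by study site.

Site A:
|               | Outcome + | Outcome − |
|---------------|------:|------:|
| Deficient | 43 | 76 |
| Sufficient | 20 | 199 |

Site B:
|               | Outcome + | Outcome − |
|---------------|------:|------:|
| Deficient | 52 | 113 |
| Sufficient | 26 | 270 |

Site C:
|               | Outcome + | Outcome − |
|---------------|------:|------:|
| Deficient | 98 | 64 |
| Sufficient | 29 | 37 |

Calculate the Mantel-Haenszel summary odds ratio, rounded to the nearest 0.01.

OR_MH = Σ(aᵢdᵢ/nᵢ) / Σ(bᵢcᵢ/nᵢ), where nᵢ is the stratum total.
Stratum 1 (Site A): n = 338; a·d/n = 43·199/338 = 25.3166; b·c/n = 76·20/338 = 4.4970
Stratum 2 (Site B): n = 461; a·d/n = 52·270/461 = 30.4555; b·c/n = 113·26/461 = 6.3731
Stratum 3 (Site C): n = 228; a·d/n = 98·37/228 = 15.9035; b·c/n = 64·29/228 = 8.1404
OR_MH = (25.3166 + 30.4555 + 15.9035) / (4.4970 + 6.3731 + 8.1404) = 71.6756 / 19.0105 = 3.77032

3.77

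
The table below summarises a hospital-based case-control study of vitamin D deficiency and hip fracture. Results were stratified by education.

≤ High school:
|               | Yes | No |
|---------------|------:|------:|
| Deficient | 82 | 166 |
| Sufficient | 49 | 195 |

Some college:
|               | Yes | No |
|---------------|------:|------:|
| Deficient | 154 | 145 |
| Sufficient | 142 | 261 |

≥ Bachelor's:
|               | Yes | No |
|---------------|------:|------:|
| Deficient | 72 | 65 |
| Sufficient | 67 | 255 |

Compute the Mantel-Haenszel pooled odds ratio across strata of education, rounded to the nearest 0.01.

2.34

OR_MH = Σ(aᵢdᵢ/nᵢ) / Σ(bᵢcᵢ/nᵢ), where nᵢ is the stratum total.
Stratum 1 (≤ High school): n = 492; a·d/n = 82·195/492 = 32.5000; b·c/n = 166·49/492 = 16.5325
Stratum 2 (Some college): n = 702; a·d/n = 154·261/702 = 57.2564; b·c/n = 145·142/702 = 29.3305
Stratum 3 (≥ Bachelor's): n = 459; a·d/n = 72·255/459 = 40.0000; b·c/n = 65·67/459 = 9.4880
OR_MH = (32.5000 + 57.2564 + 40.0000) / (16.5325 + 29.3305 + 9.4880) = 129.7564 / 55.3510 = 2.34425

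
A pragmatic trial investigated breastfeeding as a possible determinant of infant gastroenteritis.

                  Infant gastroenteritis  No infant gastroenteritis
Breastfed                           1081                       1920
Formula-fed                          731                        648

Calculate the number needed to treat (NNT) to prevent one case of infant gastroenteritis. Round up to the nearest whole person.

6

Risk in treated group = 1081/3001 = 0.36021; risk in control = 731/1379 = 0.53009.
Absolute risk reduction = 0.53009 − 0.36021 = 0.16988
NNT = 1 / ARR = 1 / 0.16988 = 5.886 → round up → 6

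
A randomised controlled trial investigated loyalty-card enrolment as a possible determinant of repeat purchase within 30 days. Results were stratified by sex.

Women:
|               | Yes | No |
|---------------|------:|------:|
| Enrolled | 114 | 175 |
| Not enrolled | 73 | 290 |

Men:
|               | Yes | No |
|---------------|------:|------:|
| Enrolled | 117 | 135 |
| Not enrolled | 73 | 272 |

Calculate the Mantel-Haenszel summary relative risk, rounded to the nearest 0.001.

RR_MH = Σ(aᵢ·n₀ᵢ/nᵢ) / Σ(cᵢ·n₁ᵢ/nᵢ), with n₁ᵢ = aᵢ+bᵢ (exposed), n₀ᵢ = cᵢ+dᵢ (unexposed), nᵢ = n₁ᵢ+n₀ᵢ.
Stratum 1 (Women): n₁ = 289, n₀ = 363, n = 652; a·n₀/n = 114·363/652 = 63.4693; c·n₁/n = 73·289/652 = 32.3574
Stratum 2 (Men): n₁ = 252, n₀ = 345, n = 597; a·n₀/n = 117·345/597 = 67.6131; c·n₁/n = 73·252/597 = 30.8141
RR_MH = (63.4693 + 67.6131) / (32.3574 + 30.8141) = 131.0824 / 63.1714 = 2.07503

2.075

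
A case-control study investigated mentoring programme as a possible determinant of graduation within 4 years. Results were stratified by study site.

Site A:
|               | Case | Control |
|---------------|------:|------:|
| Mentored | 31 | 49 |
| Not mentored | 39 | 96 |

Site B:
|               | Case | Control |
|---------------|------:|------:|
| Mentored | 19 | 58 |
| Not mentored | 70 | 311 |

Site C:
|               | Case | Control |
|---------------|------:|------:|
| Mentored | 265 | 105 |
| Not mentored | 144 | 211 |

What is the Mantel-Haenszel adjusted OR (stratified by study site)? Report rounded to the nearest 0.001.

OR_MH = Σ(aᵢdᵢ/nᵢ) / Σ(bᵢcᵢ/nᵢ), where nᵢ is the stratum total.
Stratum 1 (Site A): n = 215; a·d/n = 31·96/215 = 13.8419; b·c/n = 49·39/215 = 8.8884
Stratum 2 (Site B): n = 458; a·d/n = 19·311/458 = 12.9017; b·c/n = 58·70/458 = 8.8646
Stratum 3 (Site C): n = 725; a·d/n = 265·211/725 = 77.1241; b·c/n = 105·144/725 = 20.8552
OR_MH = (13.8419 + 12.9017 + 77.1241) / (8.8884 + 8.8646 + 20.8552) = 103.8677 / 38.6082 = 2.69030

2.690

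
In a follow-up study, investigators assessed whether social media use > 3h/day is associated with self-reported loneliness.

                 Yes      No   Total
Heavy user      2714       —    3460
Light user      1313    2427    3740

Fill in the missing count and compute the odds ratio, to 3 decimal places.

The missing cell is in the exposed row: 3460 − 2714 = 746.
So a = 2714, b = 746, c = 1313, d = 2427.
OR = (a·d)/(b·c) = (2714 × 2427) / (746 × 1313) = 6586878 / 979498 = 6.72475

6.725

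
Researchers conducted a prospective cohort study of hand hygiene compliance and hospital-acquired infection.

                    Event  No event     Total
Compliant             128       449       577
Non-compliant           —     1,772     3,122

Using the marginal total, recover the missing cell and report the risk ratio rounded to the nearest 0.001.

The missing cell is in the unexposed row: 3122 − 1772 = 1350.
So a = 128, b = 449, c = 1350, d = 1772.
RR = [a/(a+b)] / [c/(c+d)] = (128/577) / (1350/3122) = 0.22184/0.43242 = 0.51302

0.513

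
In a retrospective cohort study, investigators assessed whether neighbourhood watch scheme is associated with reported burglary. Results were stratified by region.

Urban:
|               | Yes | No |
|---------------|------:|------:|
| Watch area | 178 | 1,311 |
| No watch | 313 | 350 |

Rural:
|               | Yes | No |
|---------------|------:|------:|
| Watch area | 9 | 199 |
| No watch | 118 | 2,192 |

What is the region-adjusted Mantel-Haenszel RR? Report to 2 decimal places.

RR_MH = Σ(aᵢ·n₀ᵢ/nᵢ) / Σ(cᵢ·n₁ᵢ/nᵢ), with n₁ᵢ = aᵢ+bᵢ (exposed), n₀ᵢ = cᵢ+dᵢ (unexposed), nᵢ = n₁ᵢ+n₀ᵢ.
Stratum 1 (Urban): n₁ = 1489, n₀ = 663, n = 2152; a·n₀/n = 178·663/2152 = 54.8392; c·n₁/n = 313·1489/2152 = 216.5692
Stratum 2 (Rural): n₁ = 208, n₀ = 2310, n = 2518; a·n₀/n = 9·2310/2518 = 8.2566; c·n₁/n = 118·208/2518 = 9.7474
RR_MH = (54.8392 + 8.2566) / (216.5692 + 9.7474) = 63.0958 / 226.3167 = 0.27879

0.28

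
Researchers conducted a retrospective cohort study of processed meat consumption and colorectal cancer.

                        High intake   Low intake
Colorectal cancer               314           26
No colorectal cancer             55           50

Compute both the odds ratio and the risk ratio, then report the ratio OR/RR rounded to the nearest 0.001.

4.414

Reading the table with exposure as columns: a = 314 (High intake, case), b = 55 (High intake, non-case), c = 26 (Low intake, case), d = 50.
OR = (314·50)/(55·26) = 15700/1430 = 10.97902
Risk in exposed = 314/369 = 0.85095; risk in unexposed = 26/76 = 0.34211; RR = 2.48739
OR/RR = 10.97902 / 2.48739 = 4.41388
The outcome is not rare, so the OR lies further from 1 than the RR.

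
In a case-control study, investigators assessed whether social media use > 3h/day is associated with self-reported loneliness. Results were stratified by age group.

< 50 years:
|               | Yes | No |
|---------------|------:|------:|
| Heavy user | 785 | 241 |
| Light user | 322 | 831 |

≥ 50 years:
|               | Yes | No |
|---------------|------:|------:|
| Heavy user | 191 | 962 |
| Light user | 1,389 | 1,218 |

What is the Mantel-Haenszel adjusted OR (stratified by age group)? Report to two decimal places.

OR_MH = Σ(aᵢdᵢ/nᵢ) / Σ(bᵢcᵢ/nᵢ), where nᵢ is the stratum total.
Stratum 1 (< 50 years): n = 2179; a·d/n = 785·831/2179 = 299.3736; b·c/n = 241·322/2179 = 35.6136
Stratum 2 (≥ 50 years): n = 3760; a·d/n = 191·1218/3760 = 61.8718; b·c/n = 962·1389/3760 = 355.3771
OR_MH = (299.3736 + 61.8718) / (35.6136 + 355.3771) = 361.2454 / 390.9907 = 0.92392

0.92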